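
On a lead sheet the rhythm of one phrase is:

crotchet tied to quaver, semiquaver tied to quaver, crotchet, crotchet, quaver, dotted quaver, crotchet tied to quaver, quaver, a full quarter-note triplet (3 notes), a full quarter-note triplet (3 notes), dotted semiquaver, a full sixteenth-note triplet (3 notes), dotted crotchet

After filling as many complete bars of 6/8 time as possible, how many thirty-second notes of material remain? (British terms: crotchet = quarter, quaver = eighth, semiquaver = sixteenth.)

15

One bar of 6/8 = 24 thirty-second notes.
Convert each value to thirty-second notes: crotchet tied to quaver (crotchet + quaver) = 12; semiquaver tied to quaver (semiquaver + quaver) = 6; crotchet = 8; crotchet = 8; quaver = 4; dotted quaver = 6; crotchet tied to quaver (crotchet + quaver) = 12; quaver = 4; a full quarter-note triplet (3 notes) (three triplet quarters span one half) = 16; a full quarter-note triplet (3 notes) (three triplet quarters span one half) = 16; dotted semiquaver = 3; a full sixteenth-note triplet (3 notes) (three triplet sixteenths span one eighth) = 4; dotted crotchet = 12.
Total: 12 + 6 + 8 + 8 + 4 + 6 + 12 + 4 + 16 + 16 + 3 + 4 + 12 = 111.
111 ÷ 24 = 4 complete bars with 15 thirty-second notes remaining.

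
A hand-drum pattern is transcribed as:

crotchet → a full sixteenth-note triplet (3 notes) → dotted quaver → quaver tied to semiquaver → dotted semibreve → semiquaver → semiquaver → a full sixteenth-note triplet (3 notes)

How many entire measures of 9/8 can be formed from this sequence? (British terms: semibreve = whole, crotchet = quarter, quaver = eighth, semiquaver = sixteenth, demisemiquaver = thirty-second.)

2

One bar of 9/8 = 18 sixteenth notes.
Each duration in sixteenth notes: crotchet = 4; a full sixteenth-note triplet (3 notes) (three triplet sixteenths span one eighth) = 2; dotted quaver = 3; quaver tied to semiquaver (quaver + semiquaver) = 3; dotted semibreve = 24; semiquaver = 1; semiquaver = 1; a full sixteenth-note triplet (3 notes) (three triplet sixteenths span one eighth) = 2.
Adding: 4 + 2 + 3 + 3 + 24 + 1 + 1 + 2 = 40.
40 ÷ 18 = 2 complete bars with 4 left over.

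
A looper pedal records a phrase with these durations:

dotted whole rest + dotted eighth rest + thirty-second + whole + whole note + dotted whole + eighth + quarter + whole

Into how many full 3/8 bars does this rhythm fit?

17

One bar of 3/8 = 12 thirty-second notes.
In thirty-second notes: dotted whole rest = 48; dotted eighth rest = 6; thirty-second = 1; whole = 32; whole note = 32; dotted whole = 48; eighth = 4; quarter = 8; whole = 32.
Adding: 48 + 6 + 1 + 32 + 32 + 48 + 4 + 8 + 32 = 211.
211 ÷ 12 = 17 complete bars with 7 left over.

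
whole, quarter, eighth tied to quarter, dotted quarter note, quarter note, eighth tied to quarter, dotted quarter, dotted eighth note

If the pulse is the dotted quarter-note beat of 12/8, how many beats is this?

8.5

One dotted quarter-note beat = 6 sixteenth notes.
Each duration in sixteenth notes: whole = 16; quarter = 4; eighth tied to quarter (eighth + quarter) = 6; dotted quarter note = 6; quarter note = 4; eighth tied to quarter (eighth + quarter) = 6; dotted quarter = 6; dotted eighth note = 3.
Adding: 16 + 4 + 6 + 6 + 4 + 6 + 6 + 3 = 51.
51 ÷ 6 = 8.5 beats.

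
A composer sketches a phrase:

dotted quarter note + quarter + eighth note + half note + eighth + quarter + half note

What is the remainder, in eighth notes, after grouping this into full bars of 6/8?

One bar of 6/8 = 6 eighth notes.
Convert each value to eighth notes: dotted quarter note = 3; quarter = 2; eighth note = 1; half note = 4; eighth = 1; quarter = 2; half note = 4.
Total: 3 + 2 + 1 + 4 + 1 + 2 + 4 = 17.
17 ÷ 6 = 2 complete bars with 5 eighth notes remaining.

5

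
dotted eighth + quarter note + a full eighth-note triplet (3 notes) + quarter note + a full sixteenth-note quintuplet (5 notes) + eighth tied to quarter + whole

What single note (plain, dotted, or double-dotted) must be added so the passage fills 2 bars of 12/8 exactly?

double-dotted quarter note

2 bars of 12/8 = 48 sixteenth notes.
Each duration in sixteenth notes: dotted eighth = 3; quarter note = 4; a full eighth-note triplet (3 notes) (three triplet eighths span one quarter) = 4; quarter note = 4; a full sixteenth-note quintuplet (5 notes) (five quintuplet sixteenths span one quarter) = 4; eighth tied to quarter (eighth + quarter) = 6; whole = 16.
Adding: 3 + 4 + 4 + 4 + 4 + 6 + 16 = 41.
Remaining: 48 − 41 = 7 sixteenth notes, which is a double-dotted quarter note.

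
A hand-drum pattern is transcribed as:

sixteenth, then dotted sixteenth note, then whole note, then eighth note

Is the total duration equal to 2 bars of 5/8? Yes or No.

No

One bar of 5/8 = 20 thirty-second notes, so 2 bars = 40.
Each duration in thirty-second notes: sixteenth = 2; dotted sixteenth note = 3; whole note = 32; eighth note = 4.
Adding: 2 + 3 + 32 + 4 = 41.
41 exceeds 40, so the answer is No.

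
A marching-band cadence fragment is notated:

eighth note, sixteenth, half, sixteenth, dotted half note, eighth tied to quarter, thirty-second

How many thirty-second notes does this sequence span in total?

In thirty-second notes: eighth note = 4; sixteenth = 2; half = 16; sixteenth = 2; dotted half note = 24; eighth tied to quarter (eighth + quarter) = 12; thirty-second = 1.
Altogether 4 + 2 + 16 + 2 + 24 + 12 + 1 = 61 thirty-second notes.

61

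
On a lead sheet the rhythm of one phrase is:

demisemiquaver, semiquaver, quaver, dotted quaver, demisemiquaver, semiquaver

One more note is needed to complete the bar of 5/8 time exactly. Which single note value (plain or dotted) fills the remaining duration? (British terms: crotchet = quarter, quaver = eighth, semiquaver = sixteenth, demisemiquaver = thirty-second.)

eighth note

The bar of 5/8 = 20 thirty-second notes.
Each duration in thirty-second notes: demisemiquaver = 1; semiquaver = 2; quaver = 4; dotted quaver = 6; demisemiquaver = 1; semiquaver = 2.
Altogether 1 + 2 + 4 + 6 + 1 + 2 = 16.
Remaining: 20 − 16 = 4 thirty-second notes, which is a eighth note.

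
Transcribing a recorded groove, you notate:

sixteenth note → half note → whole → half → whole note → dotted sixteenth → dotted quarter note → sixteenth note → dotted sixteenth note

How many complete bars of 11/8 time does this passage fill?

2

One bar of 11/8 = 44 thirty-second notes.
In thirty-second notes: sixteenth note = 2; half note = 16; whole = 32; half = 16; whole note = 32; dotted sixteenth = 3; dotted quarter note = 12; sixteenth note = 2; dotted sixteenth note = 3.
Sum: 2 + 16 + 32 + 16 + 32 + 3 + 12 + 2 + 3 = 118.
118 ÷ 44 = 2 complete bars with 30 left over.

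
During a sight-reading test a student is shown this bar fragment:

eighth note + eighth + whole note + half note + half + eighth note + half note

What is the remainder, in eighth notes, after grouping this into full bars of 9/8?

One bar of 9/8 = 9 eighth notes.
In eighth notes: eighth note = 1; eighth = 1; whole note = 8; half note = 4; half = 4; eighth note = 1; half note = 4.
Sum: 1 + 1 + 8 + 4 + 4 + 1 + 4 = 23.
23 ÷ 9 = 2 complete bars with 5 eighth notes remaining.

5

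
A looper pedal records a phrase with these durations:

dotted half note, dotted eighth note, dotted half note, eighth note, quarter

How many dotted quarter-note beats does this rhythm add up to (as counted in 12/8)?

One dotted quarter-note beat = 6 sixteenth notes.
Each duration in sixteenth notes: dotted half note = 12; dotted eighth note = 3; dotted half note = 12; eighth note = 2; quarter = 4.
Total: 12 + 3 + 12 + 2 + 4 = 33.
33 ÷ 6 = 5.5 beats.

5.5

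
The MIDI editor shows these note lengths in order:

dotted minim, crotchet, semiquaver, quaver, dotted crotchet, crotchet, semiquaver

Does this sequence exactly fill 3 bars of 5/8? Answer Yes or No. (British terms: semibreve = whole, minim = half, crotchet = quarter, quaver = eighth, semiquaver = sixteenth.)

One bar of 5/8 = 10 sixteenth notes, so 3 bars = 30.
In sixteenth notes: dotted minim = 12; crotchet = 4; semiquaver = 1; quaver = 2; dotted crotchet = 6; crotchet = 4; semiquaver = 1.
Adding: 12 + 4 + 1 + 2 + 6 + 4 + 1 = 30.
30 equals 30, so the answer is Yes.

Yes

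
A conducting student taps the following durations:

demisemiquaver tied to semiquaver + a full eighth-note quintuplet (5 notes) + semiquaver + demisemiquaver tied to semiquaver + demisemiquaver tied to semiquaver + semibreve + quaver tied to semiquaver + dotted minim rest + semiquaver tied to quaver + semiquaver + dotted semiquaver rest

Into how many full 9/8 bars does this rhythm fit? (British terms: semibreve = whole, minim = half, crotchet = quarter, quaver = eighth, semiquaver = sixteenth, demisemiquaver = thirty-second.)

One bar of 9/8 = 36 thirty-second notes.
Convert each value to thirty-second notes: demisemiquaver tied to semiquaver (demisemiquaver + semiquaver) = 3; a full eighth-note quintuplet (5 notes) (five quintuplet eighths span one half) = 16; semiquaver = 2; demisemiquaver tied to semiquaver (demisemiquaver + semiquaver) = 3; demisemiquaver tied to semiquaver (demisemiquaver + semiquaver) = 3; semibreve = 32; quaver tied to semiquaver (quaver + semiquaver) = 6; dotted minim rest = 24; semiquaver tied to quaver (semiquaver + quaver) = 6; semiquaver = 2; dotted semiquaver rest = 3.
Sum: 3 + 16 + 2 + 3 + 3 + 32 + 6 + 24 + 6 + 2 + 3 = 100.
100 ÷ 36 = 2 complete bars with 28 left over.

2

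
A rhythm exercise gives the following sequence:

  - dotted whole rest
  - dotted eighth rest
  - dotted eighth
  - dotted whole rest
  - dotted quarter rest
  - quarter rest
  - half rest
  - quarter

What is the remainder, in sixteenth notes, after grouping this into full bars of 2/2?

One bar of 2/2 = 16 sixteenth notes.
Convert each value to sixteenth notes: dotted whole rest = 24; dotted eighth rest = 3; dotted eighth = 3; dotted whole rest = 24; dotted quarter rest = 6; quarter rest = 4; half rest = 8; quarter = 4.
Total: 24 + 3 + 3 + 24 + 6 + 4 + 8 + 4 = 76.
76 ÷ 16 = 4 complete bars with 12 sixteenth notes remaining.

12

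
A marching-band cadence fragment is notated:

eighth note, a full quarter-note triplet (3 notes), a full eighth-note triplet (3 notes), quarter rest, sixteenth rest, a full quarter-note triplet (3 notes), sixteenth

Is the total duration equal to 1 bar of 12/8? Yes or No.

One bar of 12/8 = 24 sixteenth notes.
Each duration in sixteenth notes: eighth note = 2; a full quarter-note triplet (3 notes) (three triplet quarters span one half) = 8; a full eighth-note triplet (3 notes) (three triplet eighths span one quarter) = 4; quarter rest = 4; sixteenth rest = 1; a full quarter-note triplet (3 notes) (three triplet quarters span one half) = 8; sixteenth = 1.
Sum: 2 + 8 + 4 + 4 + 1 + 8 + 1 = 28.
28 exceeds 24, so the answer is No.

No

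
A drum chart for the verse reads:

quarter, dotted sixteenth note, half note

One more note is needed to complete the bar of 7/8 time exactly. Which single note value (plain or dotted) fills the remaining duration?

thirty-second note

The bar of 7/8 = 28 thirty-second notes.
Express everything in thirty-second notes: quarter = 8; dotted sixteenth note = 3; half note = 16.
Total: 8 + 3 + 16 = 27.
Remaining: 28 − 27 = 1 thirty-second note, which is a thirty-second note.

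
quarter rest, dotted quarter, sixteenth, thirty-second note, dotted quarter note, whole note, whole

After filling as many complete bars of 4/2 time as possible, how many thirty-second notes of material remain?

35

One bar of 4/2 = 64 thirty-second notes.
Convert each value to thirty-second notes: quarter rest = 8; dotted quarter = 12; sixteenth = 2; thirty-second note = 1; dotted quarter note = 12; whole note = 32; whole = 32.
Altogether 8 + 12 + 2 + 1 + 12 + 32 + 32 = 99.
99 ÷ 64 = 1 complete bar with 35 thirty-second notes remaining.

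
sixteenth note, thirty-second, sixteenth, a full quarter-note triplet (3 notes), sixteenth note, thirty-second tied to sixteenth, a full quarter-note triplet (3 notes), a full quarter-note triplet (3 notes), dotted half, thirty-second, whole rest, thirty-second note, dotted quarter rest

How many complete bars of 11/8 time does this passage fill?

2

One bar of 11/8 = 44 thirty-second notes.
Convert each value to thirty-second notes: sixteenth note = 2; thirty-second = 1; sixteenth = 2; a full quarter-note triplet (3 notes) (three triplet quarters span one half) = 16; sixteenth note = 2; thirty-second tied to sixteenth (thirty-second + sixteenth) = 3; a full quarter-note triplet (3 notes) (three triplet quarters span one half) = 16; a full quarter-note triplet (3 notes) (three triplet quarters span one half) = 16; dotted half = 24; thirty-second = 1; whole rest = 32; thirty-second note = 1; dotted quarter rest = 12.
Total: 2 + 1 + 2 + 16 + 2 + 3 + 16 + 16 + 24 + 1 + 32 + 1 + 12 = 128.
128 ÷ 44 = 2 complete bars with 40 left over.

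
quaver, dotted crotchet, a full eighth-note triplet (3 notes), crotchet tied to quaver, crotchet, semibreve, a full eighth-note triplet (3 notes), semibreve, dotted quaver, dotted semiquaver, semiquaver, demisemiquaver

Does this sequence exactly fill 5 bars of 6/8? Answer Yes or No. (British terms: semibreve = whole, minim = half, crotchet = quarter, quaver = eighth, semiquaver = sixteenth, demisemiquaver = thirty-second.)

One bar of 6/8 = 24 thirty-second notes, so 5 bars = 120.
Working in thirty-second notes: quaver = 4; dotted crotchet = 12; a full eighth-note triplet (3 notes) (three triplet eighths span one quarter) = 8; crotchet tied to quaver (crotchet + quaver) = 12; crotchet = 8; semibreve = 32; a full eighth-note triplet (3 notes) (three triplet eighths span one quarter) = 8; semibreve = 32; dotted quaver = 6; dotted semiquaver = 3; semiquaver = 2; demisemiquaver = 1.
Total: 4 + 12 + 8 + 12 + 8 + 32 + 8 + 32 + 6 + 3 + 2 + 1 = 128.
128 exceeds 120, so the answer is No.

No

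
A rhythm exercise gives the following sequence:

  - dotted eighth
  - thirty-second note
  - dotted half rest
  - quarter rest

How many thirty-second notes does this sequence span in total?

Each duration in thirty-second notes: dotted eighth = 6; thirty-second note = 1; dotted half rest = 24; quarter rest = 8.
Total: 6 + 1 + 24 + 8 = 39 thirty-second notes.

39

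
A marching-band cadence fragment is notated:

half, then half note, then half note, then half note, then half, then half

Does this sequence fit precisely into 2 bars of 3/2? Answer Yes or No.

One bar of 3/2 = 3 half notes, so 2 bars = 6.
In half notes: half = 1; half note = 1; half note = 1; half note = 1; half = 1; half = 1.
Adding: 1 + 1 + 1 + 1 + 1 + 1 = 6.
6 equals 6, so the answer is Yes.

Yes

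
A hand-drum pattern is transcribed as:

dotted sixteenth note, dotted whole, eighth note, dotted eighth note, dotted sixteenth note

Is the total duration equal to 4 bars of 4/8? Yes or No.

One bar of 4/8 = 16 thirty-second notes, so 4 bars = 64.
Convert each value to thirty-second notes: dotted sixteenth note = 3; dotted whole = 48; eighth note = 4; dotted eighth note = 6; dotted sixteenth note = 3.
Total: 3 + 48 + 4 + 6 + 3 = 64.
64 equals 64, so the answer is Yes.

Yes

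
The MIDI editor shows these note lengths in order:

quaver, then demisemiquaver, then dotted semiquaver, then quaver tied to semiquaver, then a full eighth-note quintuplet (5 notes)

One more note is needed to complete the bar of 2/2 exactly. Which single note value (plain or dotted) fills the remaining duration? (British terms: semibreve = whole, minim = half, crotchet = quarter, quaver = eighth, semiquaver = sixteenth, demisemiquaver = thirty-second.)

sixteenth note

The bar of 2/2 = 32 thirty-second notes.
Convert each value to thirty-second notes: quaver = 4; demisemiquaver = 1; dotted semiquaver = 3; quaver tied to semiquaver (quaver + semiquaver) = 6; a full eighth-note quintuplet (5 notes) (five quintuplet eighths span one half) = 16.
Altogether 4 + 1 + 3 + 6 + 16 = 30.
Remaining: 32 − 30 = 2 thirty-second notes, which is a sixteenth note.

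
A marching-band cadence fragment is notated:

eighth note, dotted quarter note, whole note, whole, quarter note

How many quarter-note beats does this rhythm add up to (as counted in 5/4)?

11

One quarter-note beat = 2 eighth notes.
Each duration in eighth notes: eighth note = 1; dotted quarter note = 3; whole note = 8; whole = 8; quarter note = 2.
Altogether 1 + 3 + 8 + 8 + 2 = 22.
22 ÷ 2 = 11 beats.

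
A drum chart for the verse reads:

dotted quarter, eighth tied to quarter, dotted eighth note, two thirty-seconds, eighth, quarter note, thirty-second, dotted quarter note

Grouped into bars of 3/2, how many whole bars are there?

1

One bar of 3/2 = 48 thirty-second notes.
Convert each value to thirty-second notes: dotted quarter = 12; eighth tied to quarter (eighth + quarter) = 12; dotted eighth note = 6; thirty-second = 1; thirty-second = 1; eighth = 4; quarter note = 8; thirty-second = 1; dotted quarter note = 12.
Adding: 12 + 12 + 6 + 1 + 1 + 4 + 8 + 1 + 12 = 57.
57 ÷ 48 = 1 complete bar with 9 left over.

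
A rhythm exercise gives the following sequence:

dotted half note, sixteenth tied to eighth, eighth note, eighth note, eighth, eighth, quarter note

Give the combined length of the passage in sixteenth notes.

27

Working in sixteenth notes: dotted half note = 12; sixteenth tied to eighth (sixteenth + eighth) = 3; eighth note = 2; eighth note = 2; eighth = 2; eighth = 2; quarter note = 4.
Sum: 12 + 3 + 2 + 2 + 2 + 2 + 4 = 27 sixteenth notes.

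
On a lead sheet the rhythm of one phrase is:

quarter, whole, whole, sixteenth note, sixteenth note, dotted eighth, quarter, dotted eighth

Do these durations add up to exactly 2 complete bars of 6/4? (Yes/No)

One bar of 6/4 = 24 sixteenth notes, so 2 bars = 48.
Convert each value to sixteenth notes: quarter = 4; whole = 16; whole = 16; sixteenth note = 1; sixteenth note = 1; dotted eighth = 3; quarter = 4; dotted eighth = 3.
Altogether 4 + 16 + 16 + 1 + 1 + 3 + 4 + 3 = 48.
48 equals 48, so the answer is Yes.

Yes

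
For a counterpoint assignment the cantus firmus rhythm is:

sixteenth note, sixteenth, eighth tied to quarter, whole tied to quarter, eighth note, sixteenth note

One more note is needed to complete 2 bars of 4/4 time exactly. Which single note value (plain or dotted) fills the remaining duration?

sixteenth note

2 bars of 4/4 = 32 sixteenth notes.
Express everything in sixteenth notes: sixteenth note = 1; sixteenth = 1; eighth tied to quarter (eighth + quarter) = 6; whole tied to quarter (whole + quarter) = 20; eighth note = 2; sixteenth note = 1.
Total: 1 + 1 + 6 + 20 + 2 + 1 = 31.
Remaining: 32 − 31 = 1 sixteenth note, which is a sixteenth note.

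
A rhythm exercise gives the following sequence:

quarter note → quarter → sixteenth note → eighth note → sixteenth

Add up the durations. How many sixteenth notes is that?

In sixteenth notes: quarter note = 4; quarter = 4; sixteenth note = 1; eighth note = 2; sixteenth = 1.
Sum: 4 + 4 + 1 + 2 + 1 = 12 sixteenth notes.

12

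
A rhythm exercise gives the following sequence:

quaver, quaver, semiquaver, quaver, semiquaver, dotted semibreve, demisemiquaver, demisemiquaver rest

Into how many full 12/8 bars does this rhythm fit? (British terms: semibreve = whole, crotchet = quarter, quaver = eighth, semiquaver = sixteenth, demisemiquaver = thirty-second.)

1

One bar of 12/8 = 48 thirty-second notes.
Convert each value to thirty-second notes: quaver = 4; quaver = 4; semiquaver = 2; quaver = 4; semiquaver = 2; dotted semibreve = 48; demisemiquaver = 1; demisemiquaver rest = 1.
Adding: 4 + 4 + 2 + 4 + 2 + 48 + 1 + 1 = 66.
66 ÷ 48 = 1 complete bar with 18 left over.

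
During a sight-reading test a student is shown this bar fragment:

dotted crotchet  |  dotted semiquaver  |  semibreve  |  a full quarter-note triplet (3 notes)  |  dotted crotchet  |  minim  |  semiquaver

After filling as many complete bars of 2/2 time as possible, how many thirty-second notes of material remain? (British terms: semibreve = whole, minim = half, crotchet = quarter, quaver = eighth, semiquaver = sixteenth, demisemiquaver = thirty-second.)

One bar of 2/2 = 32 thirty-second notes.
Working in thirty-second notes: dotted crotchet = 12; dotted semiquaver = 3; semibreve = 32; a full quarter-note triplet (3 notes) (three triplet quarters span one half) = 16; dotted crotchet = 12; minim = 16; semiquaver = 2.
Adding: 12 + 3 + 32 + 16 + 12 + 16 + 2 = 93.
93 ÷ 32 = 2 complete bars with 29 thirty-second notes remaining.

29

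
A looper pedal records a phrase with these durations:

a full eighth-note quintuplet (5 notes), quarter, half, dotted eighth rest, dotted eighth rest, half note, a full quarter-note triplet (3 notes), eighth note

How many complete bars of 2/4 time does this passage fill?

One bar of 2/4 = 8 sixteenth notes.
Convert each value to sixteenth notes: a full eighth-note quintuplet (5 notes) (five quintuplet eighths span one half) = 8; quarter = 4; half = 8; dotted eighth rest = 3; dotted eighth rest = 3; half note = 8; a full quarter-note triplet (3 notes) (three triplet quarters span one half) = 8; eighth note = 2.
Adding: 8 + 4 + 8 + 3 + 3 + 8 + 8 + 2 = 44.
44 ÷ 8 = 5 complete bars with 4 left over.

5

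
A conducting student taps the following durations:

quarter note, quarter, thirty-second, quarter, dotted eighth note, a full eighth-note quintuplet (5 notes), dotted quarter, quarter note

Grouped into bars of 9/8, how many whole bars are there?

One bar of 9/8 = 36 thirty-second notes.
Convert each value to thirty-second notes: quarter note = 8; quarter = 8; thirty-second = 1; quarter = 8; dotted eighth note = 6; a full eighth-note quintuplet (5 notes) (five quintuplet eighths span one half) = 16; dotted quarter = 12; quarter note = 8.
Sum: 8 + 8 + 1 + 8 + 6 + 16 + 12 + 8 = 67.
67 ÷ 36 = 1 complete bar with 31 left over.

1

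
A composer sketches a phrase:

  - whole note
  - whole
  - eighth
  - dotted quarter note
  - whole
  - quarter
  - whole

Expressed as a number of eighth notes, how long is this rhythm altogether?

38

Convert each value to eighth notes: whole note = 8; whole = 8; eighth = 1; dotted quarter note = 3; whole = 8; quarter = 2; whole = 8.
Sum: 8 + 8 + 1 + 3 + 8 + 2 + 8 = 38 eighth notes.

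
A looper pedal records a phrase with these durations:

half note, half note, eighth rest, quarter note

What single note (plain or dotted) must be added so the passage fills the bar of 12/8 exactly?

eighth note

The bar of 12/8 = 12 eighth notes.
Working in eighth notes: half note = 4; half note = 4; eighth rest = 1; quarter note = 2.
Total: 4 + 4 + 1 + 2 = 11.
Remaining: 12 − 11 = 1 eighth note, which is a eighth note.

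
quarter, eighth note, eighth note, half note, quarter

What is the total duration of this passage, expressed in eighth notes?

In eighth notes: quarter = 2; eighth note = 1; eighth note = 1; half note = 4; quarter = 2.
Sum: 2 + 1 + 1 + 4 + 2 = 10 eighth notes.

10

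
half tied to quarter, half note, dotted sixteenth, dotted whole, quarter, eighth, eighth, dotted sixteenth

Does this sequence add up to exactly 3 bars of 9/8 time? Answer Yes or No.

No

One bar of 9/8 = 36 thirty-second notes, so 3 bars = 108.
In thirty-second notes: half tied to quarter (half + quarter) = 24; half note = 16; dotted sixteenth = 3; dotted whole = 48; quarter = 8; eighth = 4; eighth = 4; dotted sixteenth = 3.
Sum: 24 + 16 + 3 + 48 + 8 + 4 + 4 + 3 = 110.
110 exceeds 108, so the answer is No.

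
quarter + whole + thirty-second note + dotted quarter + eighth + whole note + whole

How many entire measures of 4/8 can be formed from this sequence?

One bar of 4/8 = 16 thirty-second notes.
Express everything in thirty-second notes: quarter = 8; whole = 32; thirty-second note = 1; dotted quarter = 12; eighth = 4; whole note = 32; whole = 32.
Altogether 8 + 32 + 1 + 12 + 4 + 32 + 32 = 121.
121 ÷ 16 = 7 complete bars with 9 left over.

7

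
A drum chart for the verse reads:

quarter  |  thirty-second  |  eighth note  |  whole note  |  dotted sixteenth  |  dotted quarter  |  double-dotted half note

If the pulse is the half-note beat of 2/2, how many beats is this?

One half-note beat = 16 thirty-second notes.
Working in thirty-second notes: quarter = 8; thirty-second = 1; eighth note = 4; whole note = 32; dotted sixteenth = 3; dotted quarter = 12; double-dotted half note = 28.
Sum: 8 + 1 + 4 + 32 + 3 + 12 + 28 = 88.
88 ÷ 16 = 5.5 beats.

5.5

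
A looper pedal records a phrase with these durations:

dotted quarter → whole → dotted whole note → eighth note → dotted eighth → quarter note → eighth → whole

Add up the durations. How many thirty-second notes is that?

146

Working in thirty-second notes: dotted quarter = 12; whole = 32; dotted whole note = 48; eighth note = 4; dotted eighth = 6; quarter note = 8; eighth = 4; whole = 32.
Altogether 12 + 32 + 48 + 4 + 6 + 8 + 4 + 32 = 146 thirty-second notes.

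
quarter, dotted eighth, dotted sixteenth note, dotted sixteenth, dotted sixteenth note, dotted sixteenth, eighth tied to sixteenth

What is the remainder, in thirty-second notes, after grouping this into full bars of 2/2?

One bar of 2/2 = 32 thirty-second notes.
Express everything in thirty-second notes: quarter = 8; dotted eighth = 6; dotted sixteenth note = 3; dotted sixteenth = 3; dotted sixteenth note = 3; dotted sixteenth = 3; eighth tied to sixteenth (eighth + sixteenth) = 6.
Total: 8 + 6 + 3 + 3 + 3 + 3 + 6 = 32.
32 ÷ 32 = 1 complete bar with 0 thirty-second notes remaining.

0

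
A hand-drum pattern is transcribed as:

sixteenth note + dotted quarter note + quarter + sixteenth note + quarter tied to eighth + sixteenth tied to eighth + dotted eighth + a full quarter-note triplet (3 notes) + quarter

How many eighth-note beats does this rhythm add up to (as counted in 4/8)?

One eighth-note beat = 2 sixteenth notes.
In sixteenth notes: sixteenth note = 1; dotted quarter note = 6; quarter = 4; sixteenth note = 1; quarter tied to eighth (quarter + eighth) = 6; sixteenth tied to eighth (sixteenth + eighth) = 3; dotted eighth = 3; a full quarter-note triplet (3 notes) (three triplet quarters span one half) = 8; quarter = 4.
Altogether 1 + 6 + 4 + 1 + 6 + 3 + 3 + 8 + 4 = 36.
36 ÷ 2 = 18 beats.

18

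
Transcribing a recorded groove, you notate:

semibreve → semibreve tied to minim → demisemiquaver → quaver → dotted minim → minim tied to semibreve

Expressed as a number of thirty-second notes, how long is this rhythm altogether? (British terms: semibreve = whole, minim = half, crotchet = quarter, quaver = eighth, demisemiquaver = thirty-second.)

157

Convert each value to thirty-second notes: semibreve = 32; semibreve tied to minim (semibreve + minim) = 48; demisemiquaver = 1; quaver = 4; dotted minim = 24; minim tied to semibreve (minim + semibreve) = 48.
Adding: 32 + 48 + 1 + 4 + 24 + 48 = 157 thirty-second notes.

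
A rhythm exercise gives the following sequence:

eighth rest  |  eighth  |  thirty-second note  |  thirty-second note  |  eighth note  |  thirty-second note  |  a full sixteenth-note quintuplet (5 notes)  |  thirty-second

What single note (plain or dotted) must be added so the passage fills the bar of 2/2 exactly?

quarter note

The bar of 2/2 = 32 thirty-second notes.
Express everything in thirty-second notes: eighth rest = 4; eighth = 4; thirty-second note = 1; thirty-second note = 1; eighth note = 4; thirty-second note = 1; a full sixteenth-note quintuplet (5 notes) (five quintuplet sixteenths span one quarter) = 8; thirty-second = 1.
Total: 4 + 4 + 1 + 1 + 4 + 1 + 8 + 1 = 24.
Remaining: 32 − 24 = 8 thirty-second notes, which is a quarter note.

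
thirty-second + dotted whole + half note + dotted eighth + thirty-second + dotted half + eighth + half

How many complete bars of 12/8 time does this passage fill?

One bar of 12/8 = 48 thirty-second notes.
In thirty-second notes: thirty-second = 1; dotted whole = 48; half note = 16; dotted eighth = 6; thirty-second = 1; dotted half = 24; eighth = 4; half = 16.
Total: 1 + 48 + 16 + 6 + 1 + 24 + 4 + 16 = 116.
116 ÷ 48 = 2 complete bars with 20 left over.

2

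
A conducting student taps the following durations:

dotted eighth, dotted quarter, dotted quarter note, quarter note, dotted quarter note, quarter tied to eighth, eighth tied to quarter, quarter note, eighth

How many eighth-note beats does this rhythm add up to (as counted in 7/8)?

21.5

One eighth-note beat = 2 sixteenth notes.
Convert each value to sixteenth notes: dotted eighth = 3; dotted quarter = 6; dotted quarter note = 6; quarter note = 4; dotted quarter note = 6; quarter tied to eighth (quarter + eighth) = 6; eighth tied to quarter (eighth + quarter) = 6; quarter note = 4; eighth = 2.
Adding: 3 + 6 + 6 + 4 + 6 + 6 + 6 + 4 + 2 = 43.
43 ÷ 2 = 21.5 beats.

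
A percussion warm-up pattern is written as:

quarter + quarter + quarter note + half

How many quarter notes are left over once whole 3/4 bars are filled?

One bar of 3/4 = 3 quarter notes.
Working in quarter notes: quarter = 1; quarter = 1; quarter note = 1; half = 2.
Sum: 1 + 1 + 1 + 2 = 5.
5 ÷ 3 = 1 complete bar with 2 quarter notes remaining.

2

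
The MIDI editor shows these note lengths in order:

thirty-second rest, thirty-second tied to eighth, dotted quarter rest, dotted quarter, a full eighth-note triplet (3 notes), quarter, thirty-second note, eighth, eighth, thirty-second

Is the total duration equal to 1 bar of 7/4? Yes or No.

One bar of 7/4 = 56 thirty-second notes.
Express everything in thirty-second notes: thirty-second rest = 1; thirty-second tied to eighth (thirty-second + eighth) = 5; dotted quarter rest = 12; dotted quarter = 12; a full eighth-note triplet (3 notes) (three triplet eighths span one quarter) = 8; quarter = 8; thirty-second note = 1; eighth = 4; eighth = 4; thirty-second = 1.
Altogether 1 + 5 + 12 + 12 + 8 + 8 + 1 + 4 + 4 + 1 = 56.
56 equals 56, so the answer is Yes.

Yes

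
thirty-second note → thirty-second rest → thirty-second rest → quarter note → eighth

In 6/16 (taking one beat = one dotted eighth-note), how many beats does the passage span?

One dotted eighth-note beat = 6 thirty-second notes.
Working in thirty-second notes: thirty-second note = 1; thirty-second rest = 1; thirty-second rest = 1; quarter note = 8; eighth = 4.
Total: 1 + 1 + 1 + 8 + 4 = 15.
15 ÷ 6 = 2.5 beats.

2.5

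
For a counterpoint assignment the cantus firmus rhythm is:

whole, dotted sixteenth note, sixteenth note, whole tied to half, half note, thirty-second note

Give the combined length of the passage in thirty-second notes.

102

Each duration in thirty-second notes: whole = 32; dotted sixteenth note = 3; sixteenth note = 2; whole tied to half (whole + half) = 48; half note = 16; thirty-second note = 1.
Altogether 32 + 3 + 2 + 48 + 16 + 1 = 102 thirty-second notes.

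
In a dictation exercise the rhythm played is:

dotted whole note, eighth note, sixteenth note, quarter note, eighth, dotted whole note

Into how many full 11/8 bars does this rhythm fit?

2

One bar of 11/8 = 22 sixteenth notes.
Convert each value to sixteenth notes: dotted whole note = 24; eighth note = 2; sixteenth note = 1; quarter note = 4; eighth = 2; dotted whole note = 24.
Total: 24 + 2 + 1 + 4 + 2 + 24 = 57.
57 ÷ 22 = 2 complete bars with 13 left over.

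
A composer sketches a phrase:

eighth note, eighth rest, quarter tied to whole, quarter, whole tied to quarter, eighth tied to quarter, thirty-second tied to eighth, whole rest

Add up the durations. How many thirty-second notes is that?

145

In thirty-second notes: eighth note = 4; eighth rest = 4; quarter tied to whole (quarter + whole) = 40; quarter = 8; whole tied to quarter (whole + quarter) = 40; eighth tied to quarter (eighth + quarter) = 12; thirty-second tied to eighth (thirty-second + eighth) = 5; whole rest = 32.
Total: 4 + 4 + 40 + 8 + 40 + 12 + 5 + 32 = 145 thirty-second notes.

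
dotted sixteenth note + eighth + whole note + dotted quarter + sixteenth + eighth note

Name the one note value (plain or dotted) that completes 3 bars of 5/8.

dotted sixteenth note

3 bars of 5/8 = 60 thirty-second notes.
Working in thirty-second notes: dotted sixteenth note = 3; eighth = 4; whole note = 32; dotted quarter = 12; sixteenth = 2; eighth note = 4.
Sum: 3 + 4 + 32 + 12 + 2 + 4 = 57.
Remaining: 60 − 57 = 3 thirty-second notes, which is a dotted sixteenth note.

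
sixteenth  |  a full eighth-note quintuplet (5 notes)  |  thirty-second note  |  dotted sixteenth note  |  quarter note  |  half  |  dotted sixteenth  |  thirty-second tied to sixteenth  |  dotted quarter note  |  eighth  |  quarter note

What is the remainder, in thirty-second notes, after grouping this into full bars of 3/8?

4

One bar of 3/8 = 12 thirty-second notes.
In thirty-second notes: sixteenth = 2; a full eighth-note quintuplet (5 notes) (five quintuplet eighths span one half) = 16; thirty-second note = 1; dotted sixteenth note = 3; quarter note = 8; half = 16; dotted sixteenth = 3; thirty-second tied to sixteenth (thirty-second + sixteenth) = 3; dotted quarter note = 12; eighth = 4; quarter note = 8.
Altogether 2 + 16 + 1 + 3 + 8 + 16 + 3 + 3 + 12 + 4 + 8 = 76.
76 ÷ 12 = 6 complete bars with 4 thirty-second notes remaining.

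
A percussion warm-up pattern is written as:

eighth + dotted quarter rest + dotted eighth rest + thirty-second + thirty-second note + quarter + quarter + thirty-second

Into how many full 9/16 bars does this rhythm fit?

One bar of 9/16 = 18 thirty-second notes.
Express everything in thirty-second notes: eighth = 4; dotted quarter rest = 12; dotted eighth rest = 6; thirty-second = 1; thirty-second note = 1; quarter = 8; quarter = 8; thirty-second = 1.
Adding: 4 + 12 + 6 + 1 + 1 + 8 + 8 + 1 = 41.
41 ÷ 18 = 2 complete bars with 5 left over.

2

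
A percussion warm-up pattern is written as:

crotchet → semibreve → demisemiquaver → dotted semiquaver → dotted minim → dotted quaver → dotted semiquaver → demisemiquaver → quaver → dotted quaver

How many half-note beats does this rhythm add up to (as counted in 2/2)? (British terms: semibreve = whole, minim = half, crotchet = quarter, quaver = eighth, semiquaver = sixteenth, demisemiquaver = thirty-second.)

One half-note beat = 16 thirty-second notes.
Convert each value to thirty-second notes: crotchet = 8; semibreve = 32; demisemiquaver = 1; dotted semiquaver = 3; dotted minim = 24; dotted quaver = 6; dotted semiquaver = 3; demisemiquaver = 1; quaver = 4; dotted quaver = 6.
Total: 8 + 32 + 1 + 3 + 24 + 6 + 3 + 1 + 4 + 6 = 88.
88 ÷ 16 = 5.5 beats.

5.5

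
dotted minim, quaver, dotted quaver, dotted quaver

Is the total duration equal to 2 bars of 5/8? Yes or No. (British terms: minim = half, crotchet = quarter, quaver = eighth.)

Yes

One bar of 5/8 = 10 sixteenth notes, so 2 bars = 20.
Working in sixteenth notes: dotted minim = 12; quaver = 2; dotted quaver = 3; dotted quaver = 3.
Total: 12 + 2 + 3 + 3 = 20.
20 equals 20, so the answer is Yes.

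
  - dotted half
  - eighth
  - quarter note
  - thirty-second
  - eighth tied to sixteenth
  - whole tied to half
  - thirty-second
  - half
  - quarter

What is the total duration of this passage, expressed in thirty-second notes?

Working in thirty-second notes: dotted half = 24; eighth = 4; quarter note = 8; thirty-second = 1; eighth tied to sixteenth (eighth + sixteenth) = 6; whole tied to half (whole + half) = 48; thirty-second = 1; half = 16; quarter = 8.
Adding: 24 + 4 + 8 + 1 + 6 + 48 + 1 + 16 + 8 = 116 thirty-second notes.

116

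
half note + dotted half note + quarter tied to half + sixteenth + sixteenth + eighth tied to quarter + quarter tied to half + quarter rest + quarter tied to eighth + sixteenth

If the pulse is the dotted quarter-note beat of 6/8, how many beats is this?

10.5

One dotted quarter-note beat = 6 sixteenth notes.
Express everything in sixteenth notes: half note = 8; dotted half note = 12; quarter tied to half (quarter + half) = 12; sixteenth = 1; sixteenth = 1; eighth tied to quarter (eighth + quarter) = 6; quarter tied to half (quarter + half) = 12; quarter rest = 4; quarter tied to eighth (quarter + eighth) = 6; sixteenth = 1.
Total: 8 + 12 + 12 + 1 + 1 + 6 + 12 + 4 + 6 + 1 = 63.
63 ÷ 6 = 10.5 beats.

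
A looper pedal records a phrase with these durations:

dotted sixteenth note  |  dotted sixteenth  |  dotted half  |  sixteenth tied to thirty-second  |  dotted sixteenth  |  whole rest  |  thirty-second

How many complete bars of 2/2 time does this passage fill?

2

One bar of 2/2 = 32 thirty-second notes.
Express everything in thirty-second notes: dotted sixteenth note = 3; dotted sixteenth = 3; dotted half = 24; sixteenth tied to thirty-second (sixteenth + thirty-second) = 3; dotted sixteenth = 3; whole rest = 32; thirty-second = 1.
Altogether 3 + 3 + 24 + 3 + 3 + 32 + 1 = 69.
69 ÷ 32 = 2 complete bars with 5 left over.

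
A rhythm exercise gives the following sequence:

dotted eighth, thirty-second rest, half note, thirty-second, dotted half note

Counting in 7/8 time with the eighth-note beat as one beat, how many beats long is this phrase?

12

One eighth-note beat = 4 thirty-second notes.
Convert each value to thirty-second notes: dotted eighth = 6; thirty-second rest = 1; half note = 16; thirty-second = 1; dotted half note = 24.
Sum: 6 + 1 + 16 + 1 + 24 = 48.
48 ÷ 4 = 12 beats.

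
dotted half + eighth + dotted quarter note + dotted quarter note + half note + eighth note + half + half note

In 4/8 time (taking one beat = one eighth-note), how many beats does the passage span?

One eighth-note beat = 2 sixteenth notes.
In sixteenth notes: dotted half = 12; eighth = 2; dotted quarter note = 6; dotted quarter note = 6; half note = 8; eighth note = 2; half = 8; half note = 8.
Sum: 12 + 2 + 6 + 6 + 8 + 2 + 8 + 8 = 52.
52 ÷ 2 = 26 beats.

26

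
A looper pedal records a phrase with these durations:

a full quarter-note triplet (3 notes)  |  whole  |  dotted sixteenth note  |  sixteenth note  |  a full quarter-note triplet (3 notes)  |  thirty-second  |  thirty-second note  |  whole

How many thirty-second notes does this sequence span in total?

103

In thirty-second notes: a full quarter-note triplet (3 notes) (three triplet quarters span one half) = 16; whole = 32; dotted sixteenth note = 3; sixteenth note = 2; a full quarter-note triplet (3 notes) (three triplet quarters span one half) = 16; thirty-second = 1; thirty-second note = 1; whole = 32.
Adding: 16 + 32 + 3 + 2 + 16 + 1 + 1 + 32 = 103 thirty-second notes.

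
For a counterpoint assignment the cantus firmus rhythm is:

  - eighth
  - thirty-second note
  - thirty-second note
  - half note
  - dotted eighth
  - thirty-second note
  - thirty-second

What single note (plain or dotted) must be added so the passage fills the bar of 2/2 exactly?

sixteenth note

The bar of 2/2 = 32 thirty-second notes.
In thirty-second notes: eighth = 4; thirty-second note = 1; thirty-second note = 1; half note = 16; dotted eighth = 6; thirty-second note = 1; thirty-second = 1.
Sum: 4 + 1 + 1 + 16 + 6 + 1 + 1 = 30.
Remaining: 32 − 30 = 2 thirty-second notes, which is a sixteenth note.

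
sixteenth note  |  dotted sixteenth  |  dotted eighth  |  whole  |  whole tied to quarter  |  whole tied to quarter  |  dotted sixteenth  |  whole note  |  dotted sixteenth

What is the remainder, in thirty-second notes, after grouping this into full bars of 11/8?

29

One bar of 11/8 = 44 thirty-second notes.
Each duration in thirty-second notes: sixteenth note = 2; dotted sixteenth = 3; dotted eighth = 6; whole = 32; whole tied to quarter (whole + quarter) = 40; whole tied to quarter (whole + quarter) = 40; dotted sixteenth = 3; whole note = 32; dotted sixteenth = 3.
Altogether 2 + 3 + 6 + 32 + 40 + 40 + 3 + 32 + 3 = 161.
161 ÷ 44 = 3 complete bars with 29 thirty-second notes remaining.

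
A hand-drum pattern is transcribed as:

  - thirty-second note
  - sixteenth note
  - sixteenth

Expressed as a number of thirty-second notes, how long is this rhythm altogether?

In thirty-second notes: thirty-second note = 1; sixteenth note = 2; sixteenth = 2.
Sum: 1 + 2 + 2 = 5 thirty-second notes.

5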